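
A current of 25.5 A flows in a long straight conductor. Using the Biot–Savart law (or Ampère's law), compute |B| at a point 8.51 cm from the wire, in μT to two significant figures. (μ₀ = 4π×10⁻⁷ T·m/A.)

For an infinitely long straight wire, B = μ₀I/(2πd).
B = (4π×10⁻⁷ × 25.5) / (2π × 0.0851) = 5.99×10⁻⁵ T.

B ≈ 60 μT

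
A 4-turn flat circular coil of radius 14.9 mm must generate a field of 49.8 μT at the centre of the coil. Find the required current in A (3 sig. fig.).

For an N-turn coil, B = Nμ₀I/(2R) with R = 0.0149 m, so I = 2RB/(Nμ₀) = 2 × 0.0149 × 4.98×10⁻⁵ / (4 × 4π×10⁻⁷) = 0.295 A.

I ≈ 0.295 A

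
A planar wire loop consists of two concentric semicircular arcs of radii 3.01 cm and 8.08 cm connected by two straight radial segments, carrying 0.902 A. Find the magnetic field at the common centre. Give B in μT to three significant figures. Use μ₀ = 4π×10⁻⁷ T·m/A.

The radial connectors point toward the centre, so dl × r̂ = 0 and they contribute nothing.
Each semicircle gives μ₀I/(4R): inner arc 9.41×10⁻⁶ T, outer arc 3.51×10⁻⁶ T.
The two arcs carry current in opposite angular senses, so their fields oppose: B = |9.41×10⁻⁶ − 3.51×10⁻⁶| = 5.91×10⁻⁶ T.

B ≈ 5.91 μT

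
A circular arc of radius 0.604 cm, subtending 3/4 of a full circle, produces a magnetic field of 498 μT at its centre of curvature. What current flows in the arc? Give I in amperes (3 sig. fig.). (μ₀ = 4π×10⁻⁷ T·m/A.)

I ≈ 6.38 A

For a circular arc, B = μ₀Iφ/(4πR) with φ in radians; here φ = 4.712 rad.
So I = 4πRB/(μ₀φ) = 4π × 0.00604 × 4.98×10⁻⁴ / (4π×10⁻⁷ × 4.712) = 6.38 A.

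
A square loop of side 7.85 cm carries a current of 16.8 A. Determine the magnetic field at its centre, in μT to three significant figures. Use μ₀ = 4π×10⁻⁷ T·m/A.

Each side is a finite straight segment at perpendicular distance d = a/(2 tan(π/4)) = 0.03925 m from the centre, with end-angles ±π/4.
One side contributes B₁ = (μ₀I/4πd)·2 sin(π/4) = 6.05×10⁻⁵ T.
All 4 sides add in the same direction: B = 4 × 6.05×10⁻⁵ = 2.42×10⁻⁴ T.

B ≈ 242 μT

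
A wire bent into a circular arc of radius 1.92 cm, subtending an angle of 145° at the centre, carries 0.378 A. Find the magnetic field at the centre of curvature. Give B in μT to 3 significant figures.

The Biot–Savart field of a circular arc at its centre is B = μ₀Iφ/(4πR), with φ = 2.531 rad.
B = (4π×10⁻⁷ × 0.378 × 2.531) / (4π × 0.0192) = 4.98×10⁻⁶ T.

B ≈ 4.98 μT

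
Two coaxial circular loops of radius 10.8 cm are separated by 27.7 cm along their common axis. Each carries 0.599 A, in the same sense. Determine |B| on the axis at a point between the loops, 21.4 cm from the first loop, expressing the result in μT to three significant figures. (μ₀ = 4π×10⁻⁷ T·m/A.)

Each loop contributes B = μ₀IR²/[2(R²+z²)^(3/2)] on the axis, with z measured from that loop.
Loop 1 (z = 0.214 m): B₁ = 3.19×10⁻⁷ T. Loop 2 (z = 0.063 m): B₂ = 2.25×10⁻⁶ T.
The fields add: B = B₁ + B₂ = 2.56×10⁻⁶ T.

B ≈ 2.56 μT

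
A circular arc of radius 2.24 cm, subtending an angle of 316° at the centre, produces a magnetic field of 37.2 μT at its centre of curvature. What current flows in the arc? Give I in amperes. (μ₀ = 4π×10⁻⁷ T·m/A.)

For a circular arc, B = μ₀Iφ/(4πR) with φ in radians; here φ = 5.515 rad.
So I = 4πRB/(μ₀φ) = 4π × 0.0224 × 3.72×10⁻⁵ / (4π×10⁻⁷ × 5.515) = 1.51 A.

I ≈ 1.51 A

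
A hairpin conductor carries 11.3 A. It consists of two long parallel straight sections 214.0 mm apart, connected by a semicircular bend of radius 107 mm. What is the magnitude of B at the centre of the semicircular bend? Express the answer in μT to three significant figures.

The semicircular arc contributes B_arc = μ₀I·π/(4πR) = μ₀I/(4R) = 3.32×10⁻⁵ T.
Each semi-infinite lead is at perpendicular distance R = 0.107 m from the centre, with the perpendicular foot at its near end, so it contributes μ₀I/(4πR); both point the same way, together 2.11×10⁻⁵ T.
Arc and leads all point the same direction: B = 3.32×10⁻⁵ + 2.11×10⁻⁵ = 5.43×10⁻⁵ T.

B ≈ 54.3 μT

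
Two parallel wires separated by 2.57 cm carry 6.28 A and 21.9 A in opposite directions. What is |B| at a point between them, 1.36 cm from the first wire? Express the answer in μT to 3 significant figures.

B ≈ 454 μT

Each long wire gives B = μ₀I/(2πd). Distances are d₁ = 0.0136 m and d₂ = 0.0121 m.
B₁ = 9.24×10⁻⁵ T, B₂ = 3.62×10⁻⁴ T.
Between antiparallel currents both contributions point the same way, so they add. B = B₁ + B₂ = 9.24×10⁻⁵ + 3.62×10⁻⁴ = 4.54×10⁻⁴ T.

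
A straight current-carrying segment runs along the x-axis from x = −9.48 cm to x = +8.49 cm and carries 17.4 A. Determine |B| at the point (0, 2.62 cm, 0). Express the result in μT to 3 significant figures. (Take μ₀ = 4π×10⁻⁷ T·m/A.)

For a finite straight segment, B = (μ₀I/4πd)(sinθ₁ + sinθ₂), where θ₁, θ₂ are the angles from the perpendicular to each end.
The perpendicular distance is d = 0.0262 m; the end-offsets along the wire are a = 0.0948 m and b = 0.0849 m.
sinθ₁ = 0.0948/√(0.0948²+0.0262²) = 0.9639; sinθ₂ = 0.0849/√(0.0849²+0.0262²) = 0.9555.
B = (4π×10⁻⁷ × 17.4) / (4π × 0.0262) × (0.9639 + 0.9555) = 1.27×10⁻⁴ T.

B ≈ 127 μT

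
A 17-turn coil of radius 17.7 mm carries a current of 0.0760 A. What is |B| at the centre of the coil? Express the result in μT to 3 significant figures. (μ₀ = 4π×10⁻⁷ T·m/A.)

For an N-turn flat coil, B = Nμ₀I/(2R) with R = 0.0177 m.
B = 17 × 2.70×10⁻⁶ T = 4.59×10⁻⁵ T.

B ≈ 45.9 μT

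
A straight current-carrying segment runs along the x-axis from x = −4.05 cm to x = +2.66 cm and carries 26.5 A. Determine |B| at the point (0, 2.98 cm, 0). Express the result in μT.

For a finite straight segment, B = (μ₀I/4πd)(sinθ₁ + sinθ₂), where θ₁, θ₂ are the angles from the perpendicular to each end.
The perpendicular distance is d = 0.0298 m; the end-offsets along the wire are a = 0.0405 m and b = 0.0266 m.
sinθ₁ = 0.0405/√(0.0405²+0.0298²) = 0.8055; sinθ₂ = 0.0266/√(0.0266²+0.0298²) = 0.6659.
B = (4π×10⁻⁷ × 26.5) / (4π × 0.0298) × (0.8055 + 0.6659) = 1.31×10⁻⁴ T.

B ≈ 131 μT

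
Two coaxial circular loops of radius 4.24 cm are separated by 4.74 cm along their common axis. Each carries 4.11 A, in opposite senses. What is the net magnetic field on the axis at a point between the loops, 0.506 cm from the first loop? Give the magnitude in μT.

B ≈ 38.0 μT

Each loop contributes B = μ₀IR²/[2(R²+z²)^(3/2)] on the axis, with z measured from that loop.
Loop 1 (z = 0.00506 m): B₁ = 5.96×10⁻⁵ T. Loop 2 (z = 0.04234 m): B₂ = 2.16×10⁻⁵ T.
The fields oppose: B = |B₁ − B₂| = 3.80×10⁻⁵ T.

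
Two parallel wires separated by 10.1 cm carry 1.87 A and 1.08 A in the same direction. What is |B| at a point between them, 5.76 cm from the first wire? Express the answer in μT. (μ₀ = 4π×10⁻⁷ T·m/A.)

B ≈ 1.52 μT

Each long wire gives B = μ₀I/(2πd). Distances are d₁ = 0.0576 m and d₂ = 0.0434 m.
B₁ = 6.49×10⁻⁶ T, B₂ = 4.98×10⁻⁶ T.
Between parallel currents the two contributions point in opposite directions, so they subtract. B = |B₁ − B₂| = |6.49×10⁻⁶ − 4.98×10⁻⁶| = 1.52×10⁻⁶ T.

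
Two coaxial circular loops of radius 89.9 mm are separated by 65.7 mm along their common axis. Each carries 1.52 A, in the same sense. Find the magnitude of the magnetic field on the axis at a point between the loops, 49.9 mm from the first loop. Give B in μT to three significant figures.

B ≈ 17.3 μT

Each loop contributes B = μ₀IR²/[2(R²+z²)^(3/2)] on the axis, with z measured from that loop.
Loop 1 (z = 0.0499 m): B₁ = 7.10×10⁻⁶ T. Loop 2 (z = 0.0158 m): B₂ = 1.01×10⁻⁵ T.
The fields add: B = B₁ + B₂ = 1.73×10⁻⁵ T.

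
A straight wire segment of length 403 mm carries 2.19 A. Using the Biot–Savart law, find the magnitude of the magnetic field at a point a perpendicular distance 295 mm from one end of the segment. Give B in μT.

For a finite straight segment, B = (μ₀I/4πd)(sinθ₁ + sinθ₂), where θ₁, θ₂ are the angles from the perpendicular to each end.
The perpendicular foot is at one end, so the two end-offsets along the wire are 0 and L = 0.403 m.
sinθ₁ = 0/√(0²+0.295²) = 0.0000; sinθ₂ = 0.403/√(0.403²+0.295²) = 0.8069.
B = (4π×10⁻⁷ × 2.19) / (4π × 0.295) × (0.0000 + 0.8069) = 5.99×10⁻⁷ T.

B ≈ 0.599 μT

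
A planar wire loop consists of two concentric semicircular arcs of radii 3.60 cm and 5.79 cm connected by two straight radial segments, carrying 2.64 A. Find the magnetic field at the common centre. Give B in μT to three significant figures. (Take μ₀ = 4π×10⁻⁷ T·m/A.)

B ≈ 8.71 μT

The radial connectors point toward the centre, so dl × r̂ = 0 and they contribute nothing.
Each semicircle gives μ₀I/(4R): inner arc 2.30×10⁻⁵ T, outer arc 1.43×10⁻⁵ T.
The two arcs carry current in opposite angular senses, so their fields oppose: B = |2.30×10⁻⁵ − 1.43×10⁻⁵| = 8.71×10⁻⁶ T.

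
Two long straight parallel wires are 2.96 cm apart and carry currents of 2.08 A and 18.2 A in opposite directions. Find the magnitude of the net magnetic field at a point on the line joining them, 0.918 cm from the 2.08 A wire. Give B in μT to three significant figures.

Each long wire gives B = μ₀I/(2πd). Distances are d₁ = 0.00918 m and d₂ = 0.02042 m.
B₁ = 4.53×10⁻⁵ T, B₂ = 1.78×10⁻⁴ T.
Between antiparallel currents both contributions point the same way, so they add. B = B₁ + B₂ = 4.53×10⁻⁵ + 1.78×10⁻⁴ = 2.24×10⁻⁴ T.

B ≈ 224 μT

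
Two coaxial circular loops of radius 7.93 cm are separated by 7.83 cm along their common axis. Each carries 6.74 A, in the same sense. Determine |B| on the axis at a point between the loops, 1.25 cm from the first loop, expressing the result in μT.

B ≈ 75.8 μT

Each loop contributes B = μ₀IR²/[2(R²+z²)^(3/2)] on the axis, with z measured from that loop.
Loop 1 (z = 0.0125 m): B₁ = 5.15×10⁻⁵ T. Loop 2 (z = 0.0658 m): B₂ = 2.43×10⁻⁵ T.
The fields add: B = B₁ + B₂ = 7.58×10⁻⁵ T.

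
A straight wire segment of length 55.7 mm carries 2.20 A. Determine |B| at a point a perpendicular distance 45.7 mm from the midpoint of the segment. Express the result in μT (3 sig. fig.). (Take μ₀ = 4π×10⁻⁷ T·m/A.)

For a finite straight segment, B = (μ₀I/4πd)(sinθ₁ + sinθ₂), where θ₁, θ₂ are the angles from the perpendicular to each end.
The perpendicular from the point meets the wire at its midpoint, so each end is L/2 = 0.02785 m away along the wire.
sinθ₁ = 0.02785/√(0.02785²+0.0457²) = 0.5204; sinθ₂ = 0.02785/√(0.02785²+0.0457²) = 0.5204.
B = (4π×10⁻⁷ × 2.20) / (4π × 0.0457) × (0.5204 + 0.5204) = 5.01×10⁻⁶ T.

B ≈ 5.01 μT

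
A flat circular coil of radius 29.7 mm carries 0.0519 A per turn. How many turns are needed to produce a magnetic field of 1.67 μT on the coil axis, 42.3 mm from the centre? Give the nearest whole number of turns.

N = 8

For an N-turn coil, B = Nμ₀IR²/[2(R²+z²)^(3/2)]. A single turn gives B₁ = 2.08×10⁻⁷ T with R = 0.0297 m, z = 0.0423 m.
N = B/B₁ = 1.67×10⁻⁶ / 2.08×10⁻⁷ = 8.02.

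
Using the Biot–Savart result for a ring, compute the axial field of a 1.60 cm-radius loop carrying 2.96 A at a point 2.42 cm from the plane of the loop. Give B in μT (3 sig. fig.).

On the axis of a circular loop, B = μ₀IR² / [2(R²+z²)^(3/2)].
R² + z² = (0.016)² + (0.0242)² = 0.0008416 m², and (R²+z²)^(3/2) = 2.44×10⁻⁵ m³.
B = (4π×10⁻⁷ × 2.96 × 0.000256) / (2 × 2.44×10⁻⁵) = 1.95×10⁻⁵ T.

B ≈ 19.5 μT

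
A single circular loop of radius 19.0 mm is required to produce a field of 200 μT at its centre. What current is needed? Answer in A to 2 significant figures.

At the centre of a circular loop B = μ₀I/(2R), so I = 2RB/μ₀.
With R = 0.019 m, I = 2 × 0.019 × 2.00×10⁻⁴ / (4π×10⁻⁷) = 6.05 A.

I ≈ 6.0 A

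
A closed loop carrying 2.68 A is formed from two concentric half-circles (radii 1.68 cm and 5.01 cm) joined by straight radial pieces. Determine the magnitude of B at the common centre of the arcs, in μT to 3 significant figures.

B ≈ 33.3 μT

The radial connectors point toward the centre, so dl × r̂ = 0 and they contribute nothing.
Each semicircle gives μ₀I/(4R): inner arc 5.01×10⁻⁵ T, outer arc 1.68×10⁻⁵ T.
The two arcs carry current in opposite angular senses, so their fields oppose: B = |5.01×10⁻⁵ − 1.68×10⁻⁵| = 3.33×10⁻⁵ T.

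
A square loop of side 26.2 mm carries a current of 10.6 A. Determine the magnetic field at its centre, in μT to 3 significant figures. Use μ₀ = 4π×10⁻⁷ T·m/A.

B ≈ 458 μT

Each side is a finite straight segment at perpendicular distance d = a/(2 tan(π/4)) = 0.0131 m from the centre, with end-angles ±π/4.
One side contributes B₁ = (μ₀I/4πd)·2 sin(π/4) = 1.14×10⁻⁴ T.
All 4 sides add in the same direction: B = 4 × 1.14×10⁻⁴ = 4.58×10⁻⁴ T.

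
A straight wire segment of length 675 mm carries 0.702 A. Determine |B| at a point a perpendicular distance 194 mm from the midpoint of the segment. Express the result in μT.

B ≈ 0.627 μT

For a finite straight segment, B = (μ₀I/4πd)(sinθ₁ + sinθ₂), where θ₁, θ₂ are the angles from the perpendicular to each end.
The perpendicular from the point meets the wire at its midpoint, so each end is L/2 = 0.3375 m away along the wire.
sinθ₁ = 0.3375/√(0.3375²+0.194²) = 0.8670; sinθ₂ = 0.3375/√(0.3375²+0.194²) = 0.8670.
B = (4π×10⁻⁷ × 0.702) / (4π × 0.194) × (0.8670 + 0.8670) = 6.27×10⁻⁷ T.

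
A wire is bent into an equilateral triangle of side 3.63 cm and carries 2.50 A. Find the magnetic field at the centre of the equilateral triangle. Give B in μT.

B ≈ 124 μT

Each side is a finite straight segment at perpendicular distance d = a/(2 tan(π/3)) = 0.01048 m from the centre, with end-angles ±π/3.
One side contributes B₁ = (μ₀I/4πd)·2 sin(π/3) = 4.13×10⁻⁵ T.
All 3 sides add in the same direction: B = 3 × 4.13×10⁻⁵ = 1.24×10⁻⁴ T.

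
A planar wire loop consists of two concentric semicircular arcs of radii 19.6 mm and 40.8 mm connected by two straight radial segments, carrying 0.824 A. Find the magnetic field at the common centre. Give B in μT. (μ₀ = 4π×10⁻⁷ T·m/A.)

B ≈ 6.86 μT

The radial connectors point toward the centre, so dl × r̂ = 0 and they contribute nothing.
Each semicircle gives μ₀I/(4R): inner arc 1.32×10⁻⁵ T, outer arc 6.34×10⁻⁶ T.
The two arcs carry current in opposite angular senses, so their fields oppose: B = |1.32×10⁻⁵ − 6.34×10⁻⁶| = 6.86×10⁻⁶ T.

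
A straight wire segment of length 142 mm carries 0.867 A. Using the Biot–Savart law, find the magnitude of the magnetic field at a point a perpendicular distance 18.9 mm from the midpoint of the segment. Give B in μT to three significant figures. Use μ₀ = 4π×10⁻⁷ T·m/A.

For a finite straight segment, B = (μ₀I/4πd)(sinθ₁ + sinθ₂), where θ₁, θ₂ are the angles from the perpendicular to each end.
The perpendicular from the point meets the wire at its midpoint, so each end is L/2 = 0.071 m away along the wire.
sinθ₁ = 0.071/√(0.071²+0.0189²) = 0.9663; sinθ₂ = 0.071/√(0.071²+0.0189²) = 0.9663.
B = (4π×10⁻⁷ × 0.867) / (4π × 0.0189) × (0.9663 + 0.9663) = 8.87×10⁻⁶ T.

B ≈ 8.87 μT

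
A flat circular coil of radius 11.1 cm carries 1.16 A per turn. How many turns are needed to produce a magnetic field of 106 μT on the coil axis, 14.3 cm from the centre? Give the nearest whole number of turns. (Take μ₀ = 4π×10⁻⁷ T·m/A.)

For an N-turn coil, B = Nμ₀IR²/[2(R²+z²)^(3/2)]. A single turn gives B₁ = 1.51×10⁻⁶ T with R = 0.111 m, z = 0.143 m.
N = B/B₁ = 1.06×10⁻⁴ / 1.51×10⁻⁶ = 70.02.

N = 70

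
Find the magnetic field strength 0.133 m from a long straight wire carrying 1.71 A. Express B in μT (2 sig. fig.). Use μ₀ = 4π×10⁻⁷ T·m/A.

For an infinitely long straight wire, B = μ₀I/(2πd).
B = (4π×10⁻⁷ × 1.71) / (2π × 0.133) = 2.57×10⁻⁶ T.

B ≈ 2.6 μT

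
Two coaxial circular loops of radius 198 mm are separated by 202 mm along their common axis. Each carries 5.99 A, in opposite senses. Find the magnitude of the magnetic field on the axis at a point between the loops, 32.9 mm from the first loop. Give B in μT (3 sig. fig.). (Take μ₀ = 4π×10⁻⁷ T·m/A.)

B ≈ 9.89 μT

Each loop contributes B = μ₀IR²/[2(R²+z²)^(3/2)] on the axis, with z measured from that loop.
Loop 1 (z = 0.0329 m): B₁ = 1.82×10⁻⁵ T. Loop 2 (z = 0.1691 m): B₂ = 8.36×10⁻⁶ T.
The fields oppose: B = |B₁ − B₂| = 9.89×10⁻⁶ T.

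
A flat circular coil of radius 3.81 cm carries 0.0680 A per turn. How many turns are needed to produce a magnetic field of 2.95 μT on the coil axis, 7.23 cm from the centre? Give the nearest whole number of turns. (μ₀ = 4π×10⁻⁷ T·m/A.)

For an N-turn coil, B = Nμ₀IR²/[2(R²+z²)^(3/2)]. A single turn gives B₁ = 1.14×10⁻⁷ T with R = 0.0381 m, z = 0.0723 m.
N = B/B₁ = 2.95×10⁻⁶ / 1.14×10⁻⁷ = 25.96.

N = 26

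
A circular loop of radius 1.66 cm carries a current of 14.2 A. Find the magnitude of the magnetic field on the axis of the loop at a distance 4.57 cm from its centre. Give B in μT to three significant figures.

On the axis of a circular loop, B = μ₀IR² / [2(R²+z²)^(3/2)].
R² + z² = (0.0166)² + (0.0457)² = 0.002364 m², and (R²+z²)^(3/2) = 1.15×10⁻⁴ m³.
B = (4π×10⁻⁷ × 14.2 × 0.0002756) / (2 × 1.15×10⁻⁴) = 2.14×10⁻⁵ T.

B ≈ 21.4 μT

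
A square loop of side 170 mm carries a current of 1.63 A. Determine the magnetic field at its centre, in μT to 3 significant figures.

B ≈ 10.8 μT

Each side is a finite straight segment at perpendicular distance d = a/(2 tan(π/4)) = 0.085 m from the centre, with end-angles ±π/4.
One side contributes B₁ = (μ₀I/4πd)·2 sin(π/4) = 2.71×10⁻⁶ T.
All 4 sides add in the same direction: B = 4 × 2.71×10⁻⁶ = 1.08×10⁻⁵ T.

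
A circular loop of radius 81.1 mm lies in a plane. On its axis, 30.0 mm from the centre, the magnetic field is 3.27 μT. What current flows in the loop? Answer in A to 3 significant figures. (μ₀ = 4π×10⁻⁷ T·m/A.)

On the axis of a loop, B = μ₀IR²/[2(R²+z²)^(3/2)], so I = 2B(R²+z²)^(3/2)/(μ₀R²).
R² + z² = 0.006577 + 0.0009 = 0.007477 m²; raised to 3/2 gives 6.47×10⁻⁴ m³.
I = 2 × 3.27×10⁻⁶ × 6.47×10⁻⁴ / (1.26×10⁻⁶ × 0.006577) = 0.512 A.

I ≈ 0.512 A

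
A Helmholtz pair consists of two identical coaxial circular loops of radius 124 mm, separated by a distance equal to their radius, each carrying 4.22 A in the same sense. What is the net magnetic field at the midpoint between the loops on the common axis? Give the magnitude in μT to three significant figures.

Each loop contributes B = μ₀IR²/[2(R²+z²)^(3/2)] on the axis, with z measured from that loop.
Loop 1 (z = 0.062 m): B₁ = 1.53×10⁻⁵ T. Loop 2 (z = 0.062 m): B₂ = 1.53×10⁻⁵ T.
The fields add: B = B₁ + B₂ = 3.06×10⁻⁵ T.

B ≈ 30.6 μT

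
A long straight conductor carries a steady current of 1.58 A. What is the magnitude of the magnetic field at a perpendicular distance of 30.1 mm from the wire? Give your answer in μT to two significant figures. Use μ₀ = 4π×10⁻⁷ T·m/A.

B ≈ 10 μT

For an infinitely long straight wire, B = μ₀I/(2πd).
B = (4π×10⁻⁷ × 1.58) / (2π × 0.0301) = 1.05×10⁻⁵ T.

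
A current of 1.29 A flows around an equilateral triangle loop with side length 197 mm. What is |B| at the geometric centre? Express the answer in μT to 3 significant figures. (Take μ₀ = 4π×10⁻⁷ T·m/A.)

Each side is a finite straight segment at perpendicular distance d = a/(2 tan(π/3)) = 0.05687 m from the centre, with end-angles ±π/3.
One side contributes B₁ = (μ₀I/4πd)·2 sin(π/3) = 3.93×10⁻⁶ T.
All 3 sides add in the same direction: B = 3 × 3.93×10⁻⁶ = 1.18×10⁻⁵ T.

B ≈ 11.8 μT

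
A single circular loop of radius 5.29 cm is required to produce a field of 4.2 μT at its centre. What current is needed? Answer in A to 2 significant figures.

I ≈ 0.35 A

At the centre of a circular loop B = μ₀I/(2R), so I = 2RB/μ₀.
With R = 0.0529 m, I = 2 × 0.0529 × 4.20×10⁻⁶ / (4π×10⁻⁷) = 0.354 A.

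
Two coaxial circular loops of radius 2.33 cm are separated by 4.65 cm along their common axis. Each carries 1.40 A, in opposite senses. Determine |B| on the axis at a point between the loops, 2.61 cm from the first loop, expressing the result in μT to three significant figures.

B ≈ 4.93 μT

Each loop contributes B = μ₀IR²/[2(R²+z²)^(3/2)] on the axis, with z measured from that loop.
Loop 1 (z = 0.0261 m): B₁ = 1.12×10⁻⁵ T. Loop 2 (z = 0.0204 m): B₂ = 1.61×10⁻⁵ T.
The fields oppose: B = |B₁ − B₂| = 4.93×10⁻⁶ T.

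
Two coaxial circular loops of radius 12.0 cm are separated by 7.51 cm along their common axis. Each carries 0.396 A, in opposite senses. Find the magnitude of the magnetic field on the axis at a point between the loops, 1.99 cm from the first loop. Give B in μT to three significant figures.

B ≈ 0.436 μT

Each loop contributes B = μ₀IR²/[2(R²+z²)^(3/2)] on the axis, with z measured from that loop.
Loop 1 (z = 0.0199 m): B₁ = 1.99×10⁻⁶ T. Loop 2 (z = 0.0552 m): B₂ = 1.55×10⁻⁶ T.
The fields oppose: B = |B₁ − B₂| = 4.36×10⁻⁷ T.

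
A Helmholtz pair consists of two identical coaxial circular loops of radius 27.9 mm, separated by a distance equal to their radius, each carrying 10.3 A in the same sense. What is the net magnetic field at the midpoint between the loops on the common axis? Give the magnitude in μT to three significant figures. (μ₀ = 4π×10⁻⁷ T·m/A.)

B ≈ 332 μT

Each loop contributes B = μ₀IR²/[2(R²+z²)^(3/2)] on the axis, with z measured from that loop.
Loop 1 (z = 0.01395 m): B₁ = 1.66×10⁻⁴ T. Loop 2 (z = 0.01395 m): B₂ = 1.66×10⁻⁴ T.
The fields add: B = B₁ + B₂ = 3.32×10⁻⁴ T.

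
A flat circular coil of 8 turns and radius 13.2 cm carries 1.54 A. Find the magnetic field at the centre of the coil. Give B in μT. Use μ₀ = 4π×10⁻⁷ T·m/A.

B ≈ 58.6 μT

For an N-turn flat coil, B = Nμ₀I/(2R) with R = 0.132 m.
B = 8 × 7.33×10⁻⁶ T = 5.86×10⁻⁵ T.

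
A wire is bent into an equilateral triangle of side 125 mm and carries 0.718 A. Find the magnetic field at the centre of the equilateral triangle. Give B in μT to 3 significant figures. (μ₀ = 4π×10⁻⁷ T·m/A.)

Each side is a finite straight segment at perpendicular distance d = a/(2 tan(π/3)) = 0.03608 m from the centre, with end-angles ±π/3.
One side contributes B₁ = (μ₀I/4πd)·2 sin(π/3) = 3.45×10⁻⁶ T.
All 3 sides add in the same direction: B = 3 × 3.45×10⁻⁶ = 1.03×10⁻⁵ T.

B ≈ 10.3 μT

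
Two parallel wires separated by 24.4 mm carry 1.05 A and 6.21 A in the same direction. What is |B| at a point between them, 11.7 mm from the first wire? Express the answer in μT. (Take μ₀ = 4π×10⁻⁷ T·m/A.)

B ≈ 79.8 μT

Each long wire gives B = μ₀I/(2πd). Distances are d₁ = 0.0117 m and d₂ = 0.0127 m.
B₁ = 1.79×10⁻⁵ T, B₂ = 9.78×10⁻⁵ T.
Between parallel currents the two contributions point in opposite directions, so they subtract. B = |B₁ − B₂| = |1.79×10⁻⁵ − 9.78×10⁻⁵| = 7.98×10⁻⁵ T.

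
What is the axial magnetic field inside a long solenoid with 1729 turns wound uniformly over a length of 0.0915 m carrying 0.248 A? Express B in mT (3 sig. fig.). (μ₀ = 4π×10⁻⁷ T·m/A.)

B ≈ 5.89 mT

Inside a long solenoid, B = μ₀nI with n = 1.890×10⁴ turns/m.
B = 4π×10⁻⁷ × 1.890×10⁴ × 0.248 = 5.89×10⁻³ T.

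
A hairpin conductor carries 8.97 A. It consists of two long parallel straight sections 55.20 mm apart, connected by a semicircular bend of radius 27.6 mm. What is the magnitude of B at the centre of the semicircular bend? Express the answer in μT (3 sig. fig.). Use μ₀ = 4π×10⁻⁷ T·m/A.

The semicircular arc contributes B_arc = μ₀I·π/(4πR) = μ₀I/(4R) = 1.02×10⁻⁴ T.
Each semi-infinite lead is at perpendicular distance R = 0.0276 m from the centre, with the perpendicular foot at its near end, so it contributes μ₀I/(4πR); both point the same way, together 6.50×10⁻⁵ T.
Arc and leads all point the same direction: B = 1.02×10⁻⁴ + 6.50×10⁻⁵ = 1.67×10⁻⁴ T.

B ≈ 167 μT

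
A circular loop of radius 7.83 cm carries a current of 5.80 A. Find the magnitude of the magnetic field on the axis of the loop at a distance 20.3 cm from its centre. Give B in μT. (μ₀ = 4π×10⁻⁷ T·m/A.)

On the axis of a circular loop, B = μ₀IR² / [2(R²+z²)^(3/2)].
R² + z² = (0.0783)² + (0.203)² = 0.04734 m², and (R²+z²)^(3/2) = 1.03×10⁻² m³.
B = (4π×10⁻⁷ × 5.80 × 0.006131) / (2 × 1.03×10⁻²) = 2.17×10⁻⁶ T.

B ≈ 2.17 μT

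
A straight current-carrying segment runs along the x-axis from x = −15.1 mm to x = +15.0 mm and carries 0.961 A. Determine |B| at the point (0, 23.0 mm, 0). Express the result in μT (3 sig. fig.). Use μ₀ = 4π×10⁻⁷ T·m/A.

For a finite straight segment, B = (μ₀I/4πd)(sinθ₁ + sinθ₂), where θ₁, θ₂ are the angles from the perpendicular to each end.
The perpendicular distance is d = 0.023 m; the end-offsets along the wire are a = 0.0151 m and b = 0.015 m.
sinθ₁ = 0.0151/√(0.0151²+0.023²) = 0.5488; sinθ₂ = 0.015/√(0.015²+0.023²) = 0.5463.
B = (4π×10⁻⁷ × 0.961) / (4π × 0.023) × (0.5488 + 0.5463) = 4.58×10⁻⁶ T.

B ≈ 4.58 μT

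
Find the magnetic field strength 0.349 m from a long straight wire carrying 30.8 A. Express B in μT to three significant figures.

For an infinitely long straight wire, B = μ₀I/(2πd).
B = (4π×10⁻⁷ × 30.8) / (2π × 0.349) = 1.77×10⁻⁵ T.

B ≈ 17.7 μT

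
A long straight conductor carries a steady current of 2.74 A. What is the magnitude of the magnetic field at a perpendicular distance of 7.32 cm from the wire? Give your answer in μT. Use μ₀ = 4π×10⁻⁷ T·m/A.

For an infinitely long straight wire, B = μ₀I/(2πd).
B = (4π×10⁻⁷ × 2.74) / (2π × 0.0732) = 7.49×10⁻⁶ T.

B ≈ 7.49 μT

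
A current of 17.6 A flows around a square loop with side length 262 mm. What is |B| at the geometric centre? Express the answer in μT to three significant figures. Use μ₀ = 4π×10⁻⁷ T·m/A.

B ≈ 76.0 μT

Each side is a finite straight segment at perpendicular distance d = a/(2 tan(π/4)) = 0.131 m from the centre, with end-angles ±π/4.
One side contributes B₁ = (μ₀I/4πd)·2 sin(π/4) = 1.90×10⁻⁵ T.
All 4 sides add in the same direction: B = 4 × 1.90×10⁻⁵ = 7.60×10⁻⁵ T.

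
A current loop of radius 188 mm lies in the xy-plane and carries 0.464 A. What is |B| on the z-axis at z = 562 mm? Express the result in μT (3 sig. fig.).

On the axis of a circular loop, B = μ₀IR² / [2(R²+z²)^(3/2)].
R² + z² = (0.188)² + (0.562)² = 0.3512 m², and (R²+z²)^(3/2) = 0.208 m³.
B = (4π×10⁻⁷ × 0.464 × 0.03534) / (2 × 0.208) = 4.95×10⁻⁸ T.

B ≈ 0.0495 μT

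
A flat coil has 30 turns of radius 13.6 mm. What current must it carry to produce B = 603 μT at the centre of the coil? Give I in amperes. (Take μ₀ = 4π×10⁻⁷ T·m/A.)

For an N-turn coil, B = Nμ₀I/(2R) with R = 0.0136 m, so I = 2RB/(Nμ₀) = 2 × 0.0136 × 6.03×10⁻⁴ / (30 × 4π×10⁻⁷) = 0.435 A.

I ≈ 0.435 A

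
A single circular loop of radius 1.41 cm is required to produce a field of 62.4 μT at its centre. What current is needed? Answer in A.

I ≈ 1.40 A

At the centre of a circular loop B = μ₀I/(2R), so I = 2RB/μ₀.
With R = 0.0141 m, I = 2 × 0.0141 × 6.24×10⁻⁵ / (4π×10⁻⁷) = 1.40 A.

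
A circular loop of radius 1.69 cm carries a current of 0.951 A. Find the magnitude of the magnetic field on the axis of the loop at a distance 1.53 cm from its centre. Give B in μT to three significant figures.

On the axis of a circular loop, B = μ₀IR² / [2(R²+z²)^(3/2)].
R² + z² = (0.0169)² + (0.0153)² = 0.0005197 m², and (R²+z²)^(3/2) = 1.18×10⁻⁵ m³.
B = (4π×10⁻⁷ × 0.951 × 0.0002856) / (2 × 1.18×10⁻⁵) = 1.44×10⁻⁵ T.

B ≈ 14.4 μT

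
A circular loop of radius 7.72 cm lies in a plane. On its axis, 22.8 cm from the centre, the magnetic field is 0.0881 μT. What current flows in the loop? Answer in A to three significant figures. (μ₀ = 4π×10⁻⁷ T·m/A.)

On the axis of a loop, B = μ₀IR²/[2(R²+z²)^(3/2)], so I = 2B(R²+z²)^(3/2)/(μ₀R²).
R² + z² = 0.00596 + 0.05198 = 0.05794 m²; raised to 3/2 gives 1.39×10⁻² m³.
I = 2 × 8.81×10⁻⁸ × 1.39×10⁻² / (1.26×10⁻⁶ × 0.00596) = 0.328 A.

I ≈ 0.328 A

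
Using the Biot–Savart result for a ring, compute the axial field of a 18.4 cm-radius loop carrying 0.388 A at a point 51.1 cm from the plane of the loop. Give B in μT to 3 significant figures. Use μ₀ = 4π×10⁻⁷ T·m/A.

B ≈ 0.0515 μT

On the axis of a circular loop, B = μ₀IR² / [2(R²+z²)^(3/2)].
R² + z² = (0.184)² + (0.511)² = 0.295 m², and (R²+z²)^(3/2) = 0.160 m³.
B = (4π×10⁻⁷ × 0.388 × 0.03386) / (2 × 0.160) = 5.15×10⁻⁸ T.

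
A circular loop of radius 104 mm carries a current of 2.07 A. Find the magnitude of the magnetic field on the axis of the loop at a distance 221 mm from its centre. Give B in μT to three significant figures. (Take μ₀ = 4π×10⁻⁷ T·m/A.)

On the axis of a circular loop, B = μ₀IR² / [2(R²+z²)^(3/2)].
R² + z² = (0.104)² + (0.221)² = 0.05966 m², and (R²+z²)^(3/2) = 1.46×10⁻² m³.
B = (4π×10⁻⁷ × 2.07 × 0.01082) / (2 × 1.46×10⁻²) = 9.65×10⁻⁷ T.

B ≈ 0.965 μT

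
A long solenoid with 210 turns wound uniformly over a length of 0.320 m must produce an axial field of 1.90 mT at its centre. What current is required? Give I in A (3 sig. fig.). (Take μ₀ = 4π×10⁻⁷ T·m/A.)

Inside a long solenoid B = μ₀nI with n = 656.2 m⁻¹, so I = B/(μ₀n).
I = 1.90×10⁻³ / (4π×10⁻⁷ × 656.2) = 2.30 A.

I ≈ 2.30 A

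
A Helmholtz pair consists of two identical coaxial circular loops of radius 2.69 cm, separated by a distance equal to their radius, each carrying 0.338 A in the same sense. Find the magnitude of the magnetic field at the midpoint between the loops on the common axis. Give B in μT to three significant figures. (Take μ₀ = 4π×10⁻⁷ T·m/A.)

B ≈ 11.3 μT

Each loop contributes B = μ₀IR²/[2(R²+z²)^(3/2)] on the axis, with z measured from that loop.
Loop 1 (z = 0.01345 m): B₁ = 5.65×10⁻⁶ T. Loop 2 (z = 0.01345 m): B₂ = 5.65×10⁻⁶ T.
The fields add: B = B₁ + B₂ = 1.13×10⁻⁵ T.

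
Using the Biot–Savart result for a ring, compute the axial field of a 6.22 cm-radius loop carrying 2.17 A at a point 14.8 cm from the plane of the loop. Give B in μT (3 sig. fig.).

B ≈ 1.27 μT

On the axis of a circular loop, B = μ₀IR² / [2(R²+z²)^(3/2)].
R² + z² = (0.0622)² + (0.148)² = 0.02577 m², and (R²+z²)^(3/2) = 4.14×10⁻³ m³.
B = (4π×10⁻⁷ × 2.17 × 0.003869) / (2 × 4.14×10⁻³) = 1.27×10⁻⁶ T.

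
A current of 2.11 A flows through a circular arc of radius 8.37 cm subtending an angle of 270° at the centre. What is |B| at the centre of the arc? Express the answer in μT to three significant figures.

The Biot–Savart field of a circular arc at its centre is B = μ₀Iφ/(4πR), with φ = 4.712 rad.
B = (4π×10⁻⁷ × 2.11 × 4.712) / (4π × 0.0837) = 1.19×10⁻⁵ T.

B ≈ 11.9 μT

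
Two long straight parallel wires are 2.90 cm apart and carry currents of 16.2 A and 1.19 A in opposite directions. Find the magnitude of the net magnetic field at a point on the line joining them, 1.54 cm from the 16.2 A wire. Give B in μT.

Each long wire gives B = μ₀I/(2πd). Distances are d₁ = 0.0154 m and d₂ = 0.0136 m.
B₁ = 2.10×10⁻⁴ T, B₂ = 1.75×10⁻⁵ T.
Between antiparallel currents both contributions point the same way, so they add. B = B₁ + B₂ = 2.10×10⁻⁴ + 1.75×10⁻⁵ = 2.28×10⁻⁴ T.

B ≈ 228 μT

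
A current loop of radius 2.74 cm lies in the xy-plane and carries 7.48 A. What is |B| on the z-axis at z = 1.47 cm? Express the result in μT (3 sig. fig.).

On the axis of a circular loop, B = μ₀IR² / [2(R²+z²)^(3/2)].
R² + z² = (0.0274)² + (0.0147)² = 0.0009669 m², and (R²+z²)^(3/2) = 3.01×10⁻⁵ m³.
B = (4π×10⁻⁷ × 7.48 × 0.0007508) / (2 × 3.01×10⁻⁵) = 1.17×10⁻⁴ T.

B ≈ 117 μT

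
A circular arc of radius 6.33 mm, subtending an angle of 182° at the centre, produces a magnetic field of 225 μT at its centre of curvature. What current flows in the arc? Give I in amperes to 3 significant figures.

For a circular arc, B = μ₀Iφ/(4πR) with φ in radians; here φ = 3.176 rad.
So I = 4πRB/(μ₀φ) = 4π × 0.00633 × 2.25×10⁻⁴ / (4π×10⁻⁷ × 3.176) = 4.48 A.

I ≈ 4.48 A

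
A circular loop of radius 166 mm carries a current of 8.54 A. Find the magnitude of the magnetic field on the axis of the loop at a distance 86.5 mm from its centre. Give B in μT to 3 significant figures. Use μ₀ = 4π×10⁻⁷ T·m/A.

On the axis of a circular loop, B = μ₀IR² / [2(R²+z²)^(3/2)].
R² + z² = (0.166)² + (0.0865)² = 0.03504 m², and (R²+z²)^(3/2) = 6.56×10⁻³ m³.
B = (4π×10⁻⁷ × 8.54 × 0.02756) / (2 × 6.56×10⁻³) = 2.25×10⁻⁵ T.

B ≈ 22.5 μT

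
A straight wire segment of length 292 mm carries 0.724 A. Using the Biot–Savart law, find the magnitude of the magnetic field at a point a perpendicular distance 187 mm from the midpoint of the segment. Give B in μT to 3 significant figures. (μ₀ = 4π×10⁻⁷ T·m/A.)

For a finite straight segment, B = (μ₀I/4πd)(sinθ₁ + sinθ₂), where θ₁, θ₂ are the angles from the perpendicular to each end.
The perpendicular from the point meets the wire at its midpoint, so each end is L/2 = 0.146 m away along the wire.
sinθ₁ = 0.146/√(0.146²+0.187²) = 0.6154; sinθ₂ = 0.146/√(0.146²+0.187²) = 0.6154.
B = (4π×10⁻⁷ × 0.724) / (4π × 0.187) × (0.6154 + 0.6154) = 4.77×10⁻⁷ T.

B ≈ 0.477 μT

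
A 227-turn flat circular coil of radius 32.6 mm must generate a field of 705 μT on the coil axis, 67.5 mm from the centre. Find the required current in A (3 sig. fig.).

I ≈ 1.96 A

For an N-turn coil, B = Nμ₀IR²/[2(R²+z²)^(3/2)] with R = 0.0326 m, z = 0.0675 m, so I = 2B(R²+z²)^(3/2)/(Nμ₀R²) = 2 × 7.05×10⁻⁴ × 4.21×10⁻⁴ / (227 × 4π×10⁻⁷ × 0.001063) = 1.96 A.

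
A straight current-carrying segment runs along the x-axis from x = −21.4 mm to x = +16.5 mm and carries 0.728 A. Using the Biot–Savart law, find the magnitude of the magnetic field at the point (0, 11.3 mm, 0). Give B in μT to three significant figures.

For a finite straight segment, B = (μ₀I/4πd)(sinθ₁ + sinθ₂), where θ₁, θ₂ are the angles from the perpendicular to each end.
The perpendicular distance is d = 0.0113 m; the end-offsets along the wire are a = 0.0214 m and b = 0.0165 m.
sinθ₁ = 0.0214/√(0.0214²+0.0113²) = 0.8843; sinθ₂ = 0.0165/√(0.0165²+0.0113²) = 0.8251.
B = (4π×10⁻⁷ × 0.728) / (4π × 0.0113) × (0.8843 + 0.8251) = 1.10×10⁻⁵ T.

B ≈ 11.0 μT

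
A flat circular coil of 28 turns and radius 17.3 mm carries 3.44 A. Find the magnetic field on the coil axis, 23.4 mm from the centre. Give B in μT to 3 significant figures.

B ≈ 735 μT

For an N-turn flat coil, B = Nμ₀IR²/[2(R²+z²)^(3/2)] with R = 0.0173 m, z = 0.0234 m.
B = 28 × 2.62×10⁻⁵ T = 7.35×10⁻⁴ T.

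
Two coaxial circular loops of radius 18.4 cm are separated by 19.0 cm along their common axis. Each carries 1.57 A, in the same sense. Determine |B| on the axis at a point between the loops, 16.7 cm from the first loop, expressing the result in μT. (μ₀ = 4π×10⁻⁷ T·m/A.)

B ≈ 7.41 μT

Each loop contributes B = μ₀IR²/[2(R²+z²)^(3/2)] on the axis, with z measured from that loop.
Loop 1 (z = 0.167 m): B₁ = 2.18×10⁻⁶ T. Loop 2 (z = 0.023 m): B₂ = 5.24×10⁻⁶ T.
The fields add: B = B₁ + B₂ = 7.41×10⁻⁶ T.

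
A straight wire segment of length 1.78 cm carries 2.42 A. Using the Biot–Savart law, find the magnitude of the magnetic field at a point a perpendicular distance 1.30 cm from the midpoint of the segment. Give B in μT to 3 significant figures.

For a finite straight segment, B = (μ₀I/4πd)(sinθ₁ + sinθ₂), where θ₁, θ₂ are the angles from the perpendicular to each end.
The perpendicular from the point meets the wire at its midpoint, so each end is L/2 = 0.0089 m away along the wire.
sinθ₁ = 0.0089/√(0.0089²+0.013²) = 0.5649; sinθ₂ = 0.0089/√(0.0089²+0.013²) = 0.5649.
B = (4π×10⁻⁷ × 2.42) / (4π × 0.013) × (0.5649 + 0.5649) = 2.10×10⁻⁵ T.

B ≈ 21.0 μT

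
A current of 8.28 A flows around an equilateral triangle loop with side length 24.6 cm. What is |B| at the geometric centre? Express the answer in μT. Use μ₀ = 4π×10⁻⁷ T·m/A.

Each side is a finite straight segment at perpendicular distance d = a/(2 tan(π/3)) = 0.07101 m from the centre, with end-angles ±π/3.
One side contributes B₁ = (μ₀I/4πd)·2 sin(π/3) = 2.02×10⁻⁵ T.
All 3 sides add in the same direction: B = 3 × 2.02×10⁻⁵ = 6.06×10⁻⁵ T.

B ≈ 60.6 μT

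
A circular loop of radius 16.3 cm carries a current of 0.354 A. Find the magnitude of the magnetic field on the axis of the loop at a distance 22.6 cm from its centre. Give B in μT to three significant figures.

B ≈ 0.273 μT

On the axis of a circular loop, B = μ₀IR² / [2(R²+z²)^(3/2)].
R² + z² = (0.163)² + (0.226)² = 0.07765 m², and (R²+z²)^(3/2) = 2.16×10⁻² m³.
B = (4π×10⁻⁷ × 0.354 × 0.02657) / (2 × 2.16×10⁻²) = 2.73×10⁻⁷ T.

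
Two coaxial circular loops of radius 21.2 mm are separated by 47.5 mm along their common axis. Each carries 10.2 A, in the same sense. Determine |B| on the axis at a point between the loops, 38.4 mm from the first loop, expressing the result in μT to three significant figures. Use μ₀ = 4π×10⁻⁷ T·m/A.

B ≈ 269 μT

Each loop contributes B = μ₀IR²/[2(R²+z²)^(3/2)] on the axis, with z measured from that loop.
Loop 1 (z = 0.0384 m): B₁ = 3.41×10⁻⁵ T. Loop 2 (z = 0.0091 m): B₂ = 2.35×10⁻⁴ T.
The fields add: B = B₁ + B₂ = 2.69×10⁻⁴ T.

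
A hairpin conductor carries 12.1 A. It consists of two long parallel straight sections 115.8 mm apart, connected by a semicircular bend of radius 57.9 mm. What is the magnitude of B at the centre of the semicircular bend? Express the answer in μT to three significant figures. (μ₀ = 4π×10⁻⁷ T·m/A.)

B ≈ 107 μT

The semicircular arc contributes B_arc = μ₀I·π/(4πR) = μ₀I/(4R) = 6.57×10⁻⁵ T.
Each semi-infinite lead is at perpendicular distance R = 0.0579 m from the centre, with the perpendicular foot at its near end, so it contributes μ₀I/(4πR); both point the same way, together 4.18×10⁻⁵ T.
Arc and leads all point the same direction: B = 6.57×10⁻⁵ + 4.18×10⁻⁵ = 1.07×10⁻⁴ T.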